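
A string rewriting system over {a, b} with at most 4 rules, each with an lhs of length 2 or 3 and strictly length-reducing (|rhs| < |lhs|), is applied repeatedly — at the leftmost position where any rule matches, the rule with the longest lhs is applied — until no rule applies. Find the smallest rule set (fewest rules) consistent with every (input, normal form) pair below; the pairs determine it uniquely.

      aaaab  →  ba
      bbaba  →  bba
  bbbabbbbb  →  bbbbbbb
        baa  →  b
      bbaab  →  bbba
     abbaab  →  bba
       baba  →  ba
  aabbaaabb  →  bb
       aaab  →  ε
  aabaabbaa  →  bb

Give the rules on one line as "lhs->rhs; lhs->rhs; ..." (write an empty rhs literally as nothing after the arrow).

aa->; aab->ba; ab->

  | aaaab => aab => ba
  | bbaba => bba
  | bbbabbbbb => bbbbbbb
  | baa => b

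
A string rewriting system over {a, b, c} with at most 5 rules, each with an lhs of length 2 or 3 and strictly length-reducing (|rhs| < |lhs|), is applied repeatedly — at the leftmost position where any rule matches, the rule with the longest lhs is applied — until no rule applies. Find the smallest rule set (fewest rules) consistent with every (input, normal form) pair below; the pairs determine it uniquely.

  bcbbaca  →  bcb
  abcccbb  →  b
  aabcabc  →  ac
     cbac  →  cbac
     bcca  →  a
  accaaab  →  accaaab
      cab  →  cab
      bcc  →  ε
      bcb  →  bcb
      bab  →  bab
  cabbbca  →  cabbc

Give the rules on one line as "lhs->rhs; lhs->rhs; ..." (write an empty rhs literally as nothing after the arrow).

aca->cc; acb->; bca->c; bcc->

  | bcbbaca => bcbbcc => bcb
  | abcccbb => acbb => b
  | aabcabc => aacbc => ac
  | cbac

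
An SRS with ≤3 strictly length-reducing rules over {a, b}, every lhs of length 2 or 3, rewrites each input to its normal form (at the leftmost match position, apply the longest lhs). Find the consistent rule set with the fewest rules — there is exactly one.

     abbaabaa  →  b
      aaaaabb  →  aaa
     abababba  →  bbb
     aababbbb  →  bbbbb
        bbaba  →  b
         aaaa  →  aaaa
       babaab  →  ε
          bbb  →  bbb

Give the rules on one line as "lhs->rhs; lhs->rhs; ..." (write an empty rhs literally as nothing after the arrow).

ab->; aba->bb; ba->

  | abbaabaa => baabaa => abaa => bba => b
  | aaaaabb => aaaab => aaa
  | abababba => bbbabba => bbbba => bbb
  | aababbbb => abbbbbb => bbbbb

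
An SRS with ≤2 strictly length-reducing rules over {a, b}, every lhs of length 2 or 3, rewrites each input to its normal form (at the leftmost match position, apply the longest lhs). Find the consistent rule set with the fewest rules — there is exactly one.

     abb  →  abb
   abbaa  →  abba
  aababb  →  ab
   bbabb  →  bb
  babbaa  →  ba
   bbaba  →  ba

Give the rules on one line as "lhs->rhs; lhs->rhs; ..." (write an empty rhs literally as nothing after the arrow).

  | abb
  | abbaa => abba
  | aababb => ababb => ab
  | bbabb => bb

aa->a; bab->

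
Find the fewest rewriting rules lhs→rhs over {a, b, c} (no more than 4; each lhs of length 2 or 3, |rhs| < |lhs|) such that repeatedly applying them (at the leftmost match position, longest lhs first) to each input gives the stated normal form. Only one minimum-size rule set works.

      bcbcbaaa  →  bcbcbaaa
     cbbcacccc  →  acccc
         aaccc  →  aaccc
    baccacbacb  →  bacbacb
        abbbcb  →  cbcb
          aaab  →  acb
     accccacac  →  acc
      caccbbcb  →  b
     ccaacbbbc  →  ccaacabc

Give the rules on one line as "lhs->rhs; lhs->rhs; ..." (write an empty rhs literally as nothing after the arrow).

  | bcbcbaaa
  | cbbcacccc => cacacccc => acccc
  | aaccc
  | baccacbacb => bacbacb

aab->cb; bb->a; cac->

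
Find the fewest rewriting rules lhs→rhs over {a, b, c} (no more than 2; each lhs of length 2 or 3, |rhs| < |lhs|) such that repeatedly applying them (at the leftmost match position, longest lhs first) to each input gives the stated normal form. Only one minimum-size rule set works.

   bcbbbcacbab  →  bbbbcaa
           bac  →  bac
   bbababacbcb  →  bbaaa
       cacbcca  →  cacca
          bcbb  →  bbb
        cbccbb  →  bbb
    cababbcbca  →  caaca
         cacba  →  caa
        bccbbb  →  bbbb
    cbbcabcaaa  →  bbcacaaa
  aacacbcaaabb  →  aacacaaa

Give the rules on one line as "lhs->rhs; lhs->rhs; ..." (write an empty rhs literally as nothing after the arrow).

  | bcbbbcacbab => bbbbcacbab => bbbbcabab => bbbbcaab => bbbbcaa
  | bac
  | bbababacbcb => bbaabacbcb => bbaaacbcb => bbaaabcb => bbaaacb => bbaaab => bbaaa
  | cacbcca => cabcca => cacca

ab->a; cb->b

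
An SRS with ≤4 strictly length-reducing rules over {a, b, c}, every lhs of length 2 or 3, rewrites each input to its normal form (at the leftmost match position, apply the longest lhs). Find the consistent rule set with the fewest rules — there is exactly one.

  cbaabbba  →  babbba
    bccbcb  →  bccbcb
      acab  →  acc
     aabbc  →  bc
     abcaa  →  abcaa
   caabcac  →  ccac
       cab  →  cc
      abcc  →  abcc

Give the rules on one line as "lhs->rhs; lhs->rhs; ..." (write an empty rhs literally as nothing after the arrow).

  | cbaabbba => babbba
  | bccbcb
  | acab => acc
  | aabbc => bc

aab->; cab->cc; cba->b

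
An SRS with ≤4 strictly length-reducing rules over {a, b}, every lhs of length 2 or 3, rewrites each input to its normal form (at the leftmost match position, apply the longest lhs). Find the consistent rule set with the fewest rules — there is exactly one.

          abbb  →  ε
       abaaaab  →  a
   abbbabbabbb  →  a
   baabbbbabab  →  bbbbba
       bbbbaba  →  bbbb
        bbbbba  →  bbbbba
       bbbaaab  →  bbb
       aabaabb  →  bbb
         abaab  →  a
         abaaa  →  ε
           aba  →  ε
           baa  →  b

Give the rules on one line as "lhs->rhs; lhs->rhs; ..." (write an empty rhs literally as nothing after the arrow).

aa->; ab->; aba->ab; abb->a

  | abbb => ab => ε
  | abaaaab => abaaab => abaab => abab => abb => a
  | abbbabbabbb => ababbabbb => abbbabbb => ababbb => abbbb => abb => a
  | baabbbbabab => bbbbbabab => bbbbbabb => bbbbba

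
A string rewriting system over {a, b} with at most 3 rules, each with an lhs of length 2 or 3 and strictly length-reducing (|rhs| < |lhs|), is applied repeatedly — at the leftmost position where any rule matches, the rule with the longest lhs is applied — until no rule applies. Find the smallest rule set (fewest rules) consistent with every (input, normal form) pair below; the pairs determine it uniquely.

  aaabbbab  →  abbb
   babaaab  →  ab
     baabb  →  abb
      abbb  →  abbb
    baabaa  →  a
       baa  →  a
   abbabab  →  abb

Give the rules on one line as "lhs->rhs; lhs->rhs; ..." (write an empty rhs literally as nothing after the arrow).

aa->a; ba->

  | aaabbbab => aabbbab => abbbab => abbb
  | babaaab => baaab => aab => ab
  | baabb => abb
  | abbb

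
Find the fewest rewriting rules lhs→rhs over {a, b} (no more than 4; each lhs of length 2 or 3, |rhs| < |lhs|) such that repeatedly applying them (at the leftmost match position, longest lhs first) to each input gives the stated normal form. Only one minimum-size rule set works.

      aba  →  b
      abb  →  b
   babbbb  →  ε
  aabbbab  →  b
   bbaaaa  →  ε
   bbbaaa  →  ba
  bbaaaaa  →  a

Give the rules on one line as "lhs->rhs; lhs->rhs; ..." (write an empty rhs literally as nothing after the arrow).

aa->; ab->; aba->b; bb->

  | aba => b
  | abb => b
  | babbbb => bbbb => bb => ε
  | aabbbab => bbbab => bab => b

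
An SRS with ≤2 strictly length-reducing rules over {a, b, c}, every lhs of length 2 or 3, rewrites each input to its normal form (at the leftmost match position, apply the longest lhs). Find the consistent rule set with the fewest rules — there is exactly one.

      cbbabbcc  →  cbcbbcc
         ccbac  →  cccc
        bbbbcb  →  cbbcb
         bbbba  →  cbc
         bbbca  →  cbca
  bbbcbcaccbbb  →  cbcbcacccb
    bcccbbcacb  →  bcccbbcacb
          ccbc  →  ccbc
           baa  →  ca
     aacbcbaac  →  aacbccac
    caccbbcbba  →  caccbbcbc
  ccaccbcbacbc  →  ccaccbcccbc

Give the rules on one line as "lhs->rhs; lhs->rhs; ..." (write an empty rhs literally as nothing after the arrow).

  | cbbabbcc => cbcbbcc
  | ccbac => cccc
  | bbbbcb => cbbcb
  | bbbba => cbba => cbc

ba->c; bbb->cb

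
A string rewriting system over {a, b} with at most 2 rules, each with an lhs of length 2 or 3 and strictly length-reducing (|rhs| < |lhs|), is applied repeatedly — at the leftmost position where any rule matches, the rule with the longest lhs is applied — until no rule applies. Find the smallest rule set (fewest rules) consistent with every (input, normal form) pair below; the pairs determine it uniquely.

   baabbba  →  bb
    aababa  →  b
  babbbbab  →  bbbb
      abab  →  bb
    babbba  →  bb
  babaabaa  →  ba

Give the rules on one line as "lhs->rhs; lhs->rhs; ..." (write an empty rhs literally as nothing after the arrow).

ab->b; bba->ab

  | baabbba => babbba => bbbba => bbab => abb => bb
  | aababa => ababa => baba => bba => ab => b
  | babbbbab => bbbbbab => bbbabb => babbb => bbbb
  | abab => bab => bb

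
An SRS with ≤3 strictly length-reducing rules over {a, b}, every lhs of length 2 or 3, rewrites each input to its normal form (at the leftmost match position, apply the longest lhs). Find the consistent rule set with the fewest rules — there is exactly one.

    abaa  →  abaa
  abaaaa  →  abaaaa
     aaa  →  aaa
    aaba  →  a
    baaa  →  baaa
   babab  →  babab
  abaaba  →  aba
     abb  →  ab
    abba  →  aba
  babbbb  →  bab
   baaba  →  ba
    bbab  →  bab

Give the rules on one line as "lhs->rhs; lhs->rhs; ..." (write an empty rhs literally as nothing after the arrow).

  | abaa
  | abaaaa
  | aaa
  | aaba => a

aab->; bb->b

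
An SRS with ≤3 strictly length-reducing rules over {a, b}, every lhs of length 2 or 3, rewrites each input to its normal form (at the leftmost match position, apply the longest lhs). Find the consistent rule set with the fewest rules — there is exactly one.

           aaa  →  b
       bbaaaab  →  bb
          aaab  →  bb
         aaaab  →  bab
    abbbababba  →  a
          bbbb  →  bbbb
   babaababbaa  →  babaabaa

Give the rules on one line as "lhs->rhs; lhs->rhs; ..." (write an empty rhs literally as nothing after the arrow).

  | aaa => b
  | bbaaaab => aaab => bb
  | aaab => bb
  | aaaab => bab

aaa->b; bba->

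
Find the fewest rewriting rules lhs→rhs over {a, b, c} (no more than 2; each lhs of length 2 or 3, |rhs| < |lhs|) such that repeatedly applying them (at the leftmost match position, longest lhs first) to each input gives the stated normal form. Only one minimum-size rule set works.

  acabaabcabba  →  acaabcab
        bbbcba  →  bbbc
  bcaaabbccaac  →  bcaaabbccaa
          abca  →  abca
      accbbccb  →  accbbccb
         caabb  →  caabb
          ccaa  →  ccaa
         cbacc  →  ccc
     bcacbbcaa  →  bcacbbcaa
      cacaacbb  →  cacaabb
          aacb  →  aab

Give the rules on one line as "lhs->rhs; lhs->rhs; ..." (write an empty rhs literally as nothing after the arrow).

  | acabaabcabba => acaabcabba => acaabcab
  | bbbcba => bbbc
  | bcaaabbccaac => bcaaabbccaa
  | abca

aac->aa; ba->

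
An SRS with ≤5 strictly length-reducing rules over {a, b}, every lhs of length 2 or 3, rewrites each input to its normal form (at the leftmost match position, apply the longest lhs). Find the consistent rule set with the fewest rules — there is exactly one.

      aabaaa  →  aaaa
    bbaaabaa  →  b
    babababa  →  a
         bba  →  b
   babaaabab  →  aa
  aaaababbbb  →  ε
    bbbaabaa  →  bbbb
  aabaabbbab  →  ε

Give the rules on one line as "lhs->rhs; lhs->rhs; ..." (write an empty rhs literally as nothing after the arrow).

  | aabaaa => aaaa
  | bbaaabaa => bbabaa => baa => b
  | babababa => ababa => aba => a
  | bba => b

ab->; ba->; baa->b; bab->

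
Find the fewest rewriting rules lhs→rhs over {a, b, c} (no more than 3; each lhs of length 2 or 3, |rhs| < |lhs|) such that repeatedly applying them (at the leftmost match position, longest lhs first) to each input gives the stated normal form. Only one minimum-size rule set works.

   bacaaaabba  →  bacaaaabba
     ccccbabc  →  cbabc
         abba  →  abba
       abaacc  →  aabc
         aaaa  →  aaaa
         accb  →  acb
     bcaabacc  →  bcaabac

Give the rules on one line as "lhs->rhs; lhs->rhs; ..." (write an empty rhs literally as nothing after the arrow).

baa->ab; cc->c

  | bacaaaabba
  | ccccbabc => cccbabc => ccbabc => cbabc
  | abba
  | abaacc => aabcc => aabc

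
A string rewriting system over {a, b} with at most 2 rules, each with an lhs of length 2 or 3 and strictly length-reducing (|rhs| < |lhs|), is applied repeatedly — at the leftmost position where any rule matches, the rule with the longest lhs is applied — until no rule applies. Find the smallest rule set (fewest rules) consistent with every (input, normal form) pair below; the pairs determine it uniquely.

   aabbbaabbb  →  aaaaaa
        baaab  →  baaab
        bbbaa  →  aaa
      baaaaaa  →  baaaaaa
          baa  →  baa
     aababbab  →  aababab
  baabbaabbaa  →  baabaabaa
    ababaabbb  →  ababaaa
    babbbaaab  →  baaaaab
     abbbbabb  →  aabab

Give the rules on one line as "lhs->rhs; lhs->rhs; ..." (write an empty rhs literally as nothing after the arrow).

bb->b; bbb->a

  | aabbbaabbb => aaaaabbb => aaaaaa
  | baaab
  | bbbaa => aaa
  | baaaaaa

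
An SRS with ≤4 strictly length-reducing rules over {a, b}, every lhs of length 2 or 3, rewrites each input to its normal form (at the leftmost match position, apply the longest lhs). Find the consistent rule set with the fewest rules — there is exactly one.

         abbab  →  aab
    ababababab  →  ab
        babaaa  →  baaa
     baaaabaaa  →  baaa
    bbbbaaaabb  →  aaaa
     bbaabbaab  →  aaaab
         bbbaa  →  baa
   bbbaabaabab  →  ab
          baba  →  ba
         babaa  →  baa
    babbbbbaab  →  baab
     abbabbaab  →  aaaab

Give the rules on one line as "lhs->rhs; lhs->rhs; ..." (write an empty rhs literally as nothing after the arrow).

aba->ba; bab->ab; bb->

  | abbab => aab
  | ababababab => babababab => abababab => bababab => ababab => babab => abab => bab => ab
  | babaaa => abaaa => baaa
  | baaaabaaa => baaabaaa => baabaaa => babaaa => abaaa => baaa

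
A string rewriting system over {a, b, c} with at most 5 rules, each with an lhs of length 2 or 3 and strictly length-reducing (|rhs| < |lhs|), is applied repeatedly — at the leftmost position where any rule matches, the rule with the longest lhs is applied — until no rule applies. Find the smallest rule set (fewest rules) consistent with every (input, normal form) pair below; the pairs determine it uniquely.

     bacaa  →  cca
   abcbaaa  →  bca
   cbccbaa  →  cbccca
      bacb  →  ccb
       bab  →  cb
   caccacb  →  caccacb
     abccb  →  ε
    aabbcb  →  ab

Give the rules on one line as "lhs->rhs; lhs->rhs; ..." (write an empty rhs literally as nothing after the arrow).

  | bacaa => ccaa => cca
  | abcbaaa => bbaaa => bcaa => bca
  | cbccbaa => cbccca
  | bacb => ccb

aa->a; abc->b; ba->c; bcb->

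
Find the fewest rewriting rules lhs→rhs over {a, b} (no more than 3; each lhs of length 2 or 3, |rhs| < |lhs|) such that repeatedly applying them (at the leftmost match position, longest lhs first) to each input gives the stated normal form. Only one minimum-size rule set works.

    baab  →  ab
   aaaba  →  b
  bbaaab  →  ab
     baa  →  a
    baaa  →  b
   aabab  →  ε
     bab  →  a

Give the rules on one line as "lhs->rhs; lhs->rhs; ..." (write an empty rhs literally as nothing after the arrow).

  | baab => ab
  | aaaba => baba => aa => b
  | bbaaab => baab => ab
  | baa => a

aa->b; ba->; bab->a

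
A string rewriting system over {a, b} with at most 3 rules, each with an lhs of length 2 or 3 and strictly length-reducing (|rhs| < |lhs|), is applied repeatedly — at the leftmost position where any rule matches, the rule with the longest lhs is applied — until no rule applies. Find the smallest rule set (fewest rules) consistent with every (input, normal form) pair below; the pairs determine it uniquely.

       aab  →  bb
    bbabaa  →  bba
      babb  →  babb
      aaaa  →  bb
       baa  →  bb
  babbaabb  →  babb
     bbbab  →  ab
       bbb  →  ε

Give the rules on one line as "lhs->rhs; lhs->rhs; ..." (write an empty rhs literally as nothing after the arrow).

aa->b; aba->; bbb->

  | aab => bb
  | bbabaa => bba
  | babb
  | aaaa => baa => bb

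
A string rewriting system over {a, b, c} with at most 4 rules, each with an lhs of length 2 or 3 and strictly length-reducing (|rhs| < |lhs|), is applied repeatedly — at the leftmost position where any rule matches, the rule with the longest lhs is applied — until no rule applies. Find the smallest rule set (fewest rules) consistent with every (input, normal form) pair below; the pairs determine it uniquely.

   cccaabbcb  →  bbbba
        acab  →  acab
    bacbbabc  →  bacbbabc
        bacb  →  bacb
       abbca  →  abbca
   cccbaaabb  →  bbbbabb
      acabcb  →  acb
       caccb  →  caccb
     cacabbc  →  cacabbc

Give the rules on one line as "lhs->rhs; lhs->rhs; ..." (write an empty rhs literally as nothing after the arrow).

aa->b; bcb->a; ccc->bb

  | cccaabbcb => bbaabbcb => bbbbbcb => bbbba
  | acab
  | bacbbabc
  | bacb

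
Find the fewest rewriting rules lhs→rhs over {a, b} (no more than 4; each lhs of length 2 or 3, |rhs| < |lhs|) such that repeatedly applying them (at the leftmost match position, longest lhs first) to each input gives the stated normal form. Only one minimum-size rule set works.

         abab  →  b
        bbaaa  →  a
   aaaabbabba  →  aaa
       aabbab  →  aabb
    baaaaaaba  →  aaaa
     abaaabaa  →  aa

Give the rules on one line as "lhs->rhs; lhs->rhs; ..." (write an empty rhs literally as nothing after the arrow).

aba->; ba->; bbb->b

  | abab => b
  | bbaaa => baa => a
  | aaaabbabba => aaaabbba => aaaaba => aaa
  | aabbab => aabb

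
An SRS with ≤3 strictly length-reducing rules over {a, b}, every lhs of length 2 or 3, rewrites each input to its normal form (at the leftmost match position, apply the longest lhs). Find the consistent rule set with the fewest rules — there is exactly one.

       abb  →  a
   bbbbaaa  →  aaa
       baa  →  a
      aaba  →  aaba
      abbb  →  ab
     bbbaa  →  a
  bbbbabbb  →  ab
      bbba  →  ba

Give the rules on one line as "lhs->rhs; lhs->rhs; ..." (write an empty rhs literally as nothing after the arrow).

baa->a; bb->

  | abb => a
  | bbbbaaa => bbaaa => aaa
  | baa => a
  | aaba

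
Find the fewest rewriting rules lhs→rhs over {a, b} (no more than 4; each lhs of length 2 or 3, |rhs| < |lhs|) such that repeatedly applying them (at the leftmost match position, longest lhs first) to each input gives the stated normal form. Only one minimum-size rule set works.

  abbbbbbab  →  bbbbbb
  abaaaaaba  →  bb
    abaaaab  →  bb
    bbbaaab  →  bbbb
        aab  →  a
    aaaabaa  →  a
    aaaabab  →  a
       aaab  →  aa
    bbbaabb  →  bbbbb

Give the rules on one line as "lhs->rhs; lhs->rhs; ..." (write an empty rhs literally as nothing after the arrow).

ab->; aba->b; ba->b

  | abbbbbbab => bbbbbab => bbbbbb
  | abaaaaaba => baaaaba => baaaba => baaba => baba => bba => bb
  | abaaaab => baaab => baab => bab => bb
  | bbbaaab => bbbaab => bbbab => bbbb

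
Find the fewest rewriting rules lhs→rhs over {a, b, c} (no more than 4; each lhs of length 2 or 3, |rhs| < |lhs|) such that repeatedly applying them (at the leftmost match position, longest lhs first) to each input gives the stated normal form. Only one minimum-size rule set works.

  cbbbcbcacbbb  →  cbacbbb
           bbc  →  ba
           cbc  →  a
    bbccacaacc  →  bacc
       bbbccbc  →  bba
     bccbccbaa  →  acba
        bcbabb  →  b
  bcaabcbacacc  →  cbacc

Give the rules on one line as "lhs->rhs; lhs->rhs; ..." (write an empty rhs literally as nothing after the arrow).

aa->a; ab->; bc->a; ca->a

  | cbbbcbcacbbb => cbbabcacbbb => cbbcacbbb => cbaacbbb => cbacbbb
  | bbc => ba
  | cbc => ca => a
  | bbccacaacc => bacacaacc => baacaacc => bacaacc => baaacc => baacc => bacc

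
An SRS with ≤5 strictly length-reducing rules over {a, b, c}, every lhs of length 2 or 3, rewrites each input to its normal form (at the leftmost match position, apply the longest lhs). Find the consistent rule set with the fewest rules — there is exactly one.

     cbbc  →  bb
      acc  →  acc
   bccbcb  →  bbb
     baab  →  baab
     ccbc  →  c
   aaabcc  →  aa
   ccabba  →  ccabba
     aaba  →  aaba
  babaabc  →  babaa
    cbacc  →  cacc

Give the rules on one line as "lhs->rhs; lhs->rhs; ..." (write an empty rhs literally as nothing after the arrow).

  | cbbc => cbc => bb
  | acc
  | bccbcb => cbcb => bbb
  | baab

aac->a; bc->; cb->c; cbc->bb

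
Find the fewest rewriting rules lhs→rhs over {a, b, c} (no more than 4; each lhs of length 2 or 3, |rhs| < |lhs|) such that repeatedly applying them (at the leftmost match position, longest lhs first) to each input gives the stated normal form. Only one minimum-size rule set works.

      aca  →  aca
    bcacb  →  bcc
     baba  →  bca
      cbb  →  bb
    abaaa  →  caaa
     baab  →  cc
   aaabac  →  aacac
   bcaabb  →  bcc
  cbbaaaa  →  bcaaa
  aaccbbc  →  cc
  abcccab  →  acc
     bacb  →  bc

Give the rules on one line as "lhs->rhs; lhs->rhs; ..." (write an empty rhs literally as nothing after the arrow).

  | aca
  | bcacb => bcab => bcc
  | baba => bca
  | cbb => bb

ab->c; baa->ca; cb->b; ccc->a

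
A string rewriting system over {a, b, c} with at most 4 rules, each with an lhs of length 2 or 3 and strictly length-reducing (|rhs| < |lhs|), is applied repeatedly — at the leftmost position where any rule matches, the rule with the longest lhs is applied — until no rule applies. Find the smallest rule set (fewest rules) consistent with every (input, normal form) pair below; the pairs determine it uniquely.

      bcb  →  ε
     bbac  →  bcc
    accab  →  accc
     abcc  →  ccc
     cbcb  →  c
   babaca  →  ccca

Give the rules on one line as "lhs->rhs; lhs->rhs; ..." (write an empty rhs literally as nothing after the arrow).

  | bcb => ε
  | bbac => bcc
  | accab => accc
  | abcc => ccc

ab->c; ba->c; bcb->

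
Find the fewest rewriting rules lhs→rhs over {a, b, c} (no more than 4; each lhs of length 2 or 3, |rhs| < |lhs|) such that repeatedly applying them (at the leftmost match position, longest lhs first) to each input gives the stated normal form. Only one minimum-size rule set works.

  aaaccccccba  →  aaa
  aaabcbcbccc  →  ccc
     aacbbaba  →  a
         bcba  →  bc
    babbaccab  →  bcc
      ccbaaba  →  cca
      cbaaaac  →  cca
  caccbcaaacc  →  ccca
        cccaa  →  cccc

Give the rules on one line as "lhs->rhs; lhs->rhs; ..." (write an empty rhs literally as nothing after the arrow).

ab->; ac->a; ba->; caa->cc

  | aaaccccccba => aaacccccba => aaaccccba => aaacccba => aaaccba => aaacba => aaaba => aaa
  | aaabcbcbccc => aacbcbccc => aabcbccc => acbccc => abccc => ccc
  | aacbbaba => aabbaba => ababa => aba => a
  | bcba => bc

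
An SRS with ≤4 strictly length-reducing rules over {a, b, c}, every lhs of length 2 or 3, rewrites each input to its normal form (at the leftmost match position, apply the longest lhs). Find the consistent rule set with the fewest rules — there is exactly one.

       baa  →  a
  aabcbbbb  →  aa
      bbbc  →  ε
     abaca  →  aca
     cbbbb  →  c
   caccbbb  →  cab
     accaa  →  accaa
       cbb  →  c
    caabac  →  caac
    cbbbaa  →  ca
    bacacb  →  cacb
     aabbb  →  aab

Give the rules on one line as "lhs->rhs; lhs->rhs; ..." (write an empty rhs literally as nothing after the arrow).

ba->; bb->; bc->; ccb->b

  | baa => a
  | aabcbbbb => aabbbb => aabb => aa
  | bbbc => bc => ε
  | abaca => aca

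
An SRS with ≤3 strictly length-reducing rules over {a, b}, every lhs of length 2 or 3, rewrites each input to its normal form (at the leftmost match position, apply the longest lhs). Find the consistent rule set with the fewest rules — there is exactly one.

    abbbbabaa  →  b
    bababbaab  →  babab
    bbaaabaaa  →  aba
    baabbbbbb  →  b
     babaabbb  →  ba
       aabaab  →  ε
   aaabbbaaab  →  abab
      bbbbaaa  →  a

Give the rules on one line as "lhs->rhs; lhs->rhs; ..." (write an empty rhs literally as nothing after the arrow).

  | abbbbabaa => abbabaa => aabaa => baa => b
  | bababbaab => babaaab => babab
  | bbaaabaaa => aaabaaa => abaaa => aba
  | baabbbbbb => bbbbbbb => bbbbb => bbb => b

aa->; bb->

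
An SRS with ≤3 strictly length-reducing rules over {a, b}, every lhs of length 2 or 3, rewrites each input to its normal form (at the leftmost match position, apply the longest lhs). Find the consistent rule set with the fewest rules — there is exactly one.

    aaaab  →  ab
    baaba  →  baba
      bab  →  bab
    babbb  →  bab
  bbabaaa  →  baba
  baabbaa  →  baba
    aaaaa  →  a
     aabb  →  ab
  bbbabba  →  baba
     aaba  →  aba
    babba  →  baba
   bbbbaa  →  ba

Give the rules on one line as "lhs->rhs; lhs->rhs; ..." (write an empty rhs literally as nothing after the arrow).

  | aaaab => aaab => aab => ab
  | baaba => baba
  | bab
  | babbb => babb => bab

aa->a; bb->b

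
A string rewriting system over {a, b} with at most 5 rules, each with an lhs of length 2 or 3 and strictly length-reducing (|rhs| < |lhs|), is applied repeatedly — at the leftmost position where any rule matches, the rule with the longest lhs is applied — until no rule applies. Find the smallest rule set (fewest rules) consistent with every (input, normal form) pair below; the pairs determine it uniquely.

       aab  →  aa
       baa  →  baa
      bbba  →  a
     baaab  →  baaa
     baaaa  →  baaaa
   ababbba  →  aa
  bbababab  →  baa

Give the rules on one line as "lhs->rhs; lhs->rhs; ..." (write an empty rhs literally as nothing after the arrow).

  | aab => aa
  | baa
  | bbba => a
  | baaab => baaa

ab->a; abb->; bba->; bbb->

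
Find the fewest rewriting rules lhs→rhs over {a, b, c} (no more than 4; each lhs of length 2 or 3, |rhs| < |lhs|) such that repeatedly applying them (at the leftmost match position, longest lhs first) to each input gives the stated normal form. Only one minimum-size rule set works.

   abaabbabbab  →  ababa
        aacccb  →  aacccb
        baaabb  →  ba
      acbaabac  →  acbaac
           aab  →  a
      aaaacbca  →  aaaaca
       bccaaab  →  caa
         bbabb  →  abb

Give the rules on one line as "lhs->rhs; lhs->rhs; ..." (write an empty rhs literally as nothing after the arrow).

aab->a; bba->a; bc->

  | abaabbabbab => abababbab => ababaab => ababa
  | aacccb
  | baaabb => baab => ba
  | acbaabac => acbaac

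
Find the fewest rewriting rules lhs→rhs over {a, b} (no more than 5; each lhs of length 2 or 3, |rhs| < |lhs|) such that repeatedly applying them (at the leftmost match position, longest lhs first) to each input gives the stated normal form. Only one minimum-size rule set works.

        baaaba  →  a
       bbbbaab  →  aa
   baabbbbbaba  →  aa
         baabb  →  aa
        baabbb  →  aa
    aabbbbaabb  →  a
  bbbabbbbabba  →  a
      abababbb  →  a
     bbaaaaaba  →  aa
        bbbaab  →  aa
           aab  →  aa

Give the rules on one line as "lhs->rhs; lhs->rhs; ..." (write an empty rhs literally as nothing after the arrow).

aaa->ab; ab->a; aba->a; ba->a

  | baaaba => aaaba => abba => aba => a
  | bbbbaab => bbbaab => bbaab => baab => aab => aa
  | baabbbbbaba => aabbbbbaba => aabbbbaba => aabbbaba => aabbaba => aababa => aaba => aa
  | baabb => aabb => aab => aa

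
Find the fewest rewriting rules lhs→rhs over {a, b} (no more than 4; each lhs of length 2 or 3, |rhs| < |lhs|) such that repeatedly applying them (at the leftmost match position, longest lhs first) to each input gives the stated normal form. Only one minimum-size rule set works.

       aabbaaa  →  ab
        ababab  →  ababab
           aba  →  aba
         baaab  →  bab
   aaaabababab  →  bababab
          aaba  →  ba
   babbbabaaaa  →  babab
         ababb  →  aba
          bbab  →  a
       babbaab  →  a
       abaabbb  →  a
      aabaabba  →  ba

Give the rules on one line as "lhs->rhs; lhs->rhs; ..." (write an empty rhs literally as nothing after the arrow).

  | aabbaaa => bbaaa => abaa => ab
  | ababab
  | aba
  | baaab => bab

aa->; bb->; bba->ab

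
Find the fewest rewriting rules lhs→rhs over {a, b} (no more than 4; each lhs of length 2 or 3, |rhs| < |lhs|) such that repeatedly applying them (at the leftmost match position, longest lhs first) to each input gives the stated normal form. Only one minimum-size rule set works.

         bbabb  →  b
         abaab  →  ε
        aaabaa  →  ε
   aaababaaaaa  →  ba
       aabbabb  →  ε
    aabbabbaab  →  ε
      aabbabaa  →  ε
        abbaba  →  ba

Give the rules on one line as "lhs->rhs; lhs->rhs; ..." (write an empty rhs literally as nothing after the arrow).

  | bbabb => abb => b
  | abaab => aab => bb => ε
  | aaabaa => babaa => baa => bb => ε
  | aaababaaaaa => bababaaaaa => babaaaaa => baaaaa => bbaaa => aaa => ba

aa->b; ab->; bb->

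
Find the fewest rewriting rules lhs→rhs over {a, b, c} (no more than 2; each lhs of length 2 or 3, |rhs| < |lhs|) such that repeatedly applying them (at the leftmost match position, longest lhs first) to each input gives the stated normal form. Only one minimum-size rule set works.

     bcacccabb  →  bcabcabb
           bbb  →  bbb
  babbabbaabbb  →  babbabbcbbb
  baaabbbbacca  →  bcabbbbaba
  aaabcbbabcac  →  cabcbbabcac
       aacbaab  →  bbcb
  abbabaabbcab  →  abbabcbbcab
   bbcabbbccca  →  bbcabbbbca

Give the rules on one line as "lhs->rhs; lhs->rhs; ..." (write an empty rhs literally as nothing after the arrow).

aa->c; cc->b

  | bcacccabb => bcabcabb
  | bbb
  | babbabbaabbb => babbabbcbbb
  | baaabbbbacca => bcabbbbacca => bcabbbbaba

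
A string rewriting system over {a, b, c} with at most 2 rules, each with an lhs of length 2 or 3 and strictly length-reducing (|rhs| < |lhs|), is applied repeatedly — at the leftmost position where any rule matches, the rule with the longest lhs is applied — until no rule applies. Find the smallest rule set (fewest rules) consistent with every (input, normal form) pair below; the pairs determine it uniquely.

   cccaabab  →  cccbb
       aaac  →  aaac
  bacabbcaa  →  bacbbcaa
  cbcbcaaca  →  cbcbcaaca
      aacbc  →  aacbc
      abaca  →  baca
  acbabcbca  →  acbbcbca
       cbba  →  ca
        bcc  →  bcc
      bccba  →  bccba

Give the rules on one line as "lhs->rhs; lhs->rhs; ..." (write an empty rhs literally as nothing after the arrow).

  | cccaabab => cccabab => cccbab => cccbb
  | aaac
  | bacabbcaa => bacbbcaa
  | cbcbcaaca

ab->b; bba->a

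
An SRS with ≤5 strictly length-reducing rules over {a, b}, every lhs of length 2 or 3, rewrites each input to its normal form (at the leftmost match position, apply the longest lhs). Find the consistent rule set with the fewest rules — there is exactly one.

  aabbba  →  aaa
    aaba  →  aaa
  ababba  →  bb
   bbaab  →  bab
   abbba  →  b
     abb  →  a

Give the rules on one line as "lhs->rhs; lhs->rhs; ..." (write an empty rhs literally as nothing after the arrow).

  | aabbba => aabba => aaba => aaa
  | aaba => aaa
  | ababba => bbba => bb
  | bbaab => bab

aab->aa; aba->b; abb->a; bba->b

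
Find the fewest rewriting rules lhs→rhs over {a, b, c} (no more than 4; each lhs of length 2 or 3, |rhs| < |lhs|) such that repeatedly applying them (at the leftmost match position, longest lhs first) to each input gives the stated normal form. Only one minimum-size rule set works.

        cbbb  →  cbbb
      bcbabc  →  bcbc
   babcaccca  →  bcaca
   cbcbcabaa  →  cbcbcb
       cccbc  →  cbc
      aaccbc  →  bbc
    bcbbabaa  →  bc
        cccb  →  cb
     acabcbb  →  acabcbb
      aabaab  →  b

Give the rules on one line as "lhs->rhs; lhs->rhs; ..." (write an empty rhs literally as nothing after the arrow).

  | cbbb
  | bcbabc => bcbc
  | babcaccca => bcaccca => bcaca
  | cbcbcabaa => cbcbcaa => cbcbcb

aa->b; ba->; cc->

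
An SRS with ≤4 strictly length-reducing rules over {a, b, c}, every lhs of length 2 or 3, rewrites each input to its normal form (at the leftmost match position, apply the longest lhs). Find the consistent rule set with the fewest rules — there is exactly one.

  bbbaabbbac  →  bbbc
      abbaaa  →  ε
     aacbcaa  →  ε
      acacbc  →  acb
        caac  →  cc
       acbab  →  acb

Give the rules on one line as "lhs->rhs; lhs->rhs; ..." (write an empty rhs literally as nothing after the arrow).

aa->; ba->; cbc->ab

  | bbbaabbbac => bbabbbac => bbbbac => bbbc
  | abbaaa => abaa => aa => ε
  | aacbcaa => cbcaa => abaa => aa => ε
  | acacbc => acaab => acb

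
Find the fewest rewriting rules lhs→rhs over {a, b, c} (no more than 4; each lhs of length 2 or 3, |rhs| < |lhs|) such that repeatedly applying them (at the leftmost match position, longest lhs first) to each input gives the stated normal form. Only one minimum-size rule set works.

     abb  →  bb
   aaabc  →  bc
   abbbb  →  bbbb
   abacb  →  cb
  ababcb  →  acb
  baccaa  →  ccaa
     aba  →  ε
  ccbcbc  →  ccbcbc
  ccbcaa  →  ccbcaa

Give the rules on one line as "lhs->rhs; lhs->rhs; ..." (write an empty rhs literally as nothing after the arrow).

  | abb => bb
  | aaabc => aabc => abc => bc
  | abbbb => bbbb
  | abacb => bacb => cb

ab->b; ba->; bab->a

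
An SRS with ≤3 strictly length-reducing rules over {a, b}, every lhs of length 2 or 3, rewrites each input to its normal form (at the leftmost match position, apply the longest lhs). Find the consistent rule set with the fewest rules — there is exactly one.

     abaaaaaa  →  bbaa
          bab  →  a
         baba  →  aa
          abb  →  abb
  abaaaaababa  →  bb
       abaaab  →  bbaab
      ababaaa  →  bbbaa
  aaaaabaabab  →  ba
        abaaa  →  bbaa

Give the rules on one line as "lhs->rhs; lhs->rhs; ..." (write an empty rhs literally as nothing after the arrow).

aaa->aa; aba->bb; bab->a

  | abaaaaaa => bbaaaaa => bbaaaa => bbaaa => bbaa
  | bab => a
  | baba => aa
  | abb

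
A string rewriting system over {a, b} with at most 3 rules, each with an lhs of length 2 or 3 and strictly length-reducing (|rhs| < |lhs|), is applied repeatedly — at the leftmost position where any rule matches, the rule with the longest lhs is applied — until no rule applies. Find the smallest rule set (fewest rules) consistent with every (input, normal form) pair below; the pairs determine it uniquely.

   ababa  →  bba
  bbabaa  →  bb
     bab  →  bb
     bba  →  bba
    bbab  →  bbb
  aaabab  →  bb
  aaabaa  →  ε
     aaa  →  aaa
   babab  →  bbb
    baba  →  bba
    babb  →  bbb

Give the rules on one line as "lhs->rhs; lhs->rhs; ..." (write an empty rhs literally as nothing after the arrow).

ab->b; baa->

  | ababa => baba => bba
  | bbabaa => bbbaa => bb
  | bab => bb
  | bba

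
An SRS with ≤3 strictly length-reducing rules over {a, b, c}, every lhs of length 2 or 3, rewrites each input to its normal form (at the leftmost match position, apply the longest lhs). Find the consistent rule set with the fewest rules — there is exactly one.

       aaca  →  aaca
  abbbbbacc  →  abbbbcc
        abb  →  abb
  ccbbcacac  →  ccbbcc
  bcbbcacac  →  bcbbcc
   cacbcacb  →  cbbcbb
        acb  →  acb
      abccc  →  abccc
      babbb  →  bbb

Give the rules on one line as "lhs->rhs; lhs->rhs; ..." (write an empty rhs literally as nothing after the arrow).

  | aaca
  | abbbbbacc => abbbbcc
  | abb
  | ccbbcacac => ccbbcbac => ccbbcc

ba->; cac->cb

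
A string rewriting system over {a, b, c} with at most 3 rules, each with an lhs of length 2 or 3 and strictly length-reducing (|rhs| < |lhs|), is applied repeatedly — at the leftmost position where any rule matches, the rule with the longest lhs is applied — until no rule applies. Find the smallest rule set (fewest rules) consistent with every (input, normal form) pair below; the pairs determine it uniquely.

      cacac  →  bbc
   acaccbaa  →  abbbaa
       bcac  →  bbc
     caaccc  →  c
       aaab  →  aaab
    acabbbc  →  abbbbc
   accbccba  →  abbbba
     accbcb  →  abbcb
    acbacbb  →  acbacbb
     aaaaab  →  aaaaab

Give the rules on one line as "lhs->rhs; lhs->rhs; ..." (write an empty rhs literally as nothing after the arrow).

  | cacac => bcac => bbc
  | acaccbaa => abccbaa => abbbaa
  | bcac => bbc
  | caaccc => baccc => babc => c

bab->; ca->b; cc->b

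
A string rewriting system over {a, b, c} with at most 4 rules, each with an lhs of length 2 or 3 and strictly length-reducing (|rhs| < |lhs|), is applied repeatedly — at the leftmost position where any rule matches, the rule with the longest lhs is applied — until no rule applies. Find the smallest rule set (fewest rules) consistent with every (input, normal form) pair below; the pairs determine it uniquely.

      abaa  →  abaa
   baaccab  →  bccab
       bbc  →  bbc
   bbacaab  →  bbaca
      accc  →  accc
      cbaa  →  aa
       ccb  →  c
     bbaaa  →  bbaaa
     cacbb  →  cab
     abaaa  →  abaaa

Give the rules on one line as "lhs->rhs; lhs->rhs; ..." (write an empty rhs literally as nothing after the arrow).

aab->a; aac->c; cb->

  | abaa
  | baaccab => bccab
  | bbc
  | bbacaab => bbaca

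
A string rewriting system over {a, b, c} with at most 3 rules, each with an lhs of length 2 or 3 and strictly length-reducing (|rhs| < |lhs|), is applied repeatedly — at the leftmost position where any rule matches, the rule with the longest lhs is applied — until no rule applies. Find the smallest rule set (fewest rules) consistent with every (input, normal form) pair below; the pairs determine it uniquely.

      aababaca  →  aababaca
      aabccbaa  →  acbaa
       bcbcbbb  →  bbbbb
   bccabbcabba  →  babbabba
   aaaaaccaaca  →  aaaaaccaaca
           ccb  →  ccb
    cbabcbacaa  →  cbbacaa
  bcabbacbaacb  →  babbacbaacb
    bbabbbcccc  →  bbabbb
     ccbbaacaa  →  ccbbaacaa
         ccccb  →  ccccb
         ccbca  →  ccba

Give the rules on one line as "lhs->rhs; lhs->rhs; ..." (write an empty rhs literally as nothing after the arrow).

  | aababaca
  | aabccbaa => acbaa
  | bcbcbbb => bbcbbb => bbbbb
  | bccabbcabba => bcabbcabba => babbcabba => babbabba

abc->; bc->b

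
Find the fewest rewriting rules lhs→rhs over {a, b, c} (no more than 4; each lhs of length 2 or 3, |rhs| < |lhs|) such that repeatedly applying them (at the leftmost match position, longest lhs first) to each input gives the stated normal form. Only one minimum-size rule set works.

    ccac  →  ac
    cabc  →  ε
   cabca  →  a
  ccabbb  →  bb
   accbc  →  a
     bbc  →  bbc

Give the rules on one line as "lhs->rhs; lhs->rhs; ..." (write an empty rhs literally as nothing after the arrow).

  | ccac => ac
  | cabc => cc => ε
  | cabca => cca => a
  | ccabbb => abbb => bb

ab->; cc->; ccb->c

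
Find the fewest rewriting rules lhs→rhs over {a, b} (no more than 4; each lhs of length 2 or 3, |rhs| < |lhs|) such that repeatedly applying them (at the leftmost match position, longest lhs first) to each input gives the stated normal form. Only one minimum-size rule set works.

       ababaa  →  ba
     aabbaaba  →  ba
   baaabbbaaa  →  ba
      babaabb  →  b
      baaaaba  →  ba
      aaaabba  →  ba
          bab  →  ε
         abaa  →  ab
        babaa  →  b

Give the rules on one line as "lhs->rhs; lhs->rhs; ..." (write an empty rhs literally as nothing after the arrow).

  | ababaa => aaa => ba
  | aabbaaba => bbbaaba => bbaaba => baaba => bbba => bba => ba
  | baaabbbaaa => bbabbbaaa => babbbaaa => bbaaa => baaa => bba => ba
  | babaabb => aabb => bbb => bb => b

aa->b; bab->; bb->b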